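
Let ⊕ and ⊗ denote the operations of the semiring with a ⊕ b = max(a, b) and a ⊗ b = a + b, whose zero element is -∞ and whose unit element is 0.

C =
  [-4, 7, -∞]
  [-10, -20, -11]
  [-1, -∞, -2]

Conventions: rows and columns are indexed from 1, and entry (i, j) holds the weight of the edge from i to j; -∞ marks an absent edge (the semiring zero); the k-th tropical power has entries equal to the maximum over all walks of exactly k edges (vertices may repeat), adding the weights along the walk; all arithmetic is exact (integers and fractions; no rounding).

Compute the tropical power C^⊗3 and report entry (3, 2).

C^⊗2:
  [-3, 3, -4]
  [-12, -3, -13]
  [-3, 6, -4]
C^⊗3:
  [-5, 4, -6]
  [-13, -5, -14]
  [-4, 4, -5]
Key observation: the optimum is the walk 3->3->1->2, with weight (-2) + (-1) + 7 = 4.
Optimal value attained by: walk 3->3->1->2.
Answer: (C^⊗3)[3][2] = 4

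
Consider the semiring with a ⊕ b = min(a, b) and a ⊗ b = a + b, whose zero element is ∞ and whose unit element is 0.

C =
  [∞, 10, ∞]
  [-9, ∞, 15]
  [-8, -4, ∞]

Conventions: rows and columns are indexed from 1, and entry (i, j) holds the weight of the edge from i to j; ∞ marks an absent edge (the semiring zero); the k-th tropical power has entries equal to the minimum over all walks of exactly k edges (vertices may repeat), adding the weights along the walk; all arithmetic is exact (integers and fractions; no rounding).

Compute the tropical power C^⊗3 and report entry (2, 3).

C^⊗2:
  [1, ∞, 25]
  [7, 1, ∞]
  [-13, 2, 11]
C^⊗3:
  [17, 11, ∞]
  [-8, 17, 16]
  [-7, -3, 17]
Key observation: the optimum is the walk 2->1->2->3, with weight (-9) + 10 + 15 = 16.
Optimal value attained by: walk 2->1->2->3.
Answer: (C^⊗3)[2][3] = 16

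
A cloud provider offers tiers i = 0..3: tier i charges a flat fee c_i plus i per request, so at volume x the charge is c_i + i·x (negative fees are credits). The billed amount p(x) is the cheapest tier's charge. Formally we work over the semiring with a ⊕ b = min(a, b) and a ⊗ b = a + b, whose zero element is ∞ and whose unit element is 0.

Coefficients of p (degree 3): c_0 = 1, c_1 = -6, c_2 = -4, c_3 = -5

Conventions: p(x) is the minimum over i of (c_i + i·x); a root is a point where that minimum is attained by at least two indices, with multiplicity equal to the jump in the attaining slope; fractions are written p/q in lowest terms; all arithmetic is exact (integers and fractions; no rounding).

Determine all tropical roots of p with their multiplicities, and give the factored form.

hull edge (i=0, c=1) to (i=1, c=-6): slope -7, span 1
hull edge (i=1, c=-6) to (i=3, c=-5): slope 1/2, span 2
Factored form: p(x) = -5 ⊗ (x ⊕ (-1/2)) ⊗ (x ⊕ (-1/2)) ⊗ (x ⊕ 7)
Answer: roots = -1/2 (mult 2), 7 (mult 1)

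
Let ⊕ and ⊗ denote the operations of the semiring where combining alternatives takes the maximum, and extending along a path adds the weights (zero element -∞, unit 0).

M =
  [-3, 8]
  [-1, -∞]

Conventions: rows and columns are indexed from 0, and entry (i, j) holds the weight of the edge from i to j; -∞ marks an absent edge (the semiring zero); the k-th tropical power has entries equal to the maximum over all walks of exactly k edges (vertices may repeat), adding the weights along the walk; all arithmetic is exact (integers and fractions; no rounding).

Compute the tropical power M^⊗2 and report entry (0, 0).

M^⊗2:
  [7, 5]
  [-4, 7]
Key observation: the optimum is the walk 0->1->0, with weight 8 + (-1) = 7.
Optimal value attained by: walk 0->1->0.
Answer: (M^⊗2)[0][0] = 7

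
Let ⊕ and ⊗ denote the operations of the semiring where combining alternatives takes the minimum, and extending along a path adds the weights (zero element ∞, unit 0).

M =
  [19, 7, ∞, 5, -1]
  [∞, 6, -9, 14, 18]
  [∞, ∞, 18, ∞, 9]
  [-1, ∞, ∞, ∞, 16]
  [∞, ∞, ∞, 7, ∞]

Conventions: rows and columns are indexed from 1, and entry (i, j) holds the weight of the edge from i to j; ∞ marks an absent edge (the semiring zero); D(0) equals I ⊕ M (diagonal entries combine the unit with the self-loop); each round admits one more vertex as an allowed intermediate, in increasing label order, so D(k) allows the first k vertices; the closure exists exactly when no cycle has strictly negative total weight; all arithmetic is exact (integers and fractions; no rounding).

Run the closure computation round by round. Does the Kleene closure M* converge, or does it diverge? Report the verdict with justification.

D(0):
  [0, 7, ∞, 5, -1]
  [∞, 0, -9, 14, 18]
  [∞, ∞, 0, ∞, 9]
  [-1, ∞, ∞, 0, 16]
  [∞, ∞, ∞, 7, 0]
D(1):
  [0, 7, ∞, 5, -1]
  [∞, 0, -9, 14, 18]
  [∞, ∞, 0, ∞, 9]
  [-1, 6, ∞, 0, -2]
  [∞, ∞, ∞, 7, 0]
D(2):
  [0, 7, -2, 5, -1]
  [∞, 0, -9, 14, 18]
  [∞, ∞, 0, ∞, 9]
  [-1, 6, -3, 0, -2]
  [∞, ∞, ∞, 7, 0]
D(3):
  [0, 7, -2, 5, -1]
  [∞, 0, -9, 14, 0]
  [∞, ∞, 0, ∞, 9]
  [-1, 6, -3, 0, -2]
  [∞, ∞, ∞, 7, 0]
D(4):
  [0, 7, -2, 5, -1]
  [13, 0, -9, 14, 0]
  [∞, ∞, 0, ∞, 9]
  [-1, 6, -3, 0, -2]
  [6, 13, 4, 7, 0]
D(5):
  [0, 7, -2, 5, -1]
  [6, 0, -9, 7, 0]
  [15, 22, 0, 16, 9]
  [-1, 6, -3, 0, -2]
  [6, 13, 4, 7, 0]
Key observation: every diagonal entry stays at the unit through all rounds, so no improving cycle exists.
Answer: CONVERGES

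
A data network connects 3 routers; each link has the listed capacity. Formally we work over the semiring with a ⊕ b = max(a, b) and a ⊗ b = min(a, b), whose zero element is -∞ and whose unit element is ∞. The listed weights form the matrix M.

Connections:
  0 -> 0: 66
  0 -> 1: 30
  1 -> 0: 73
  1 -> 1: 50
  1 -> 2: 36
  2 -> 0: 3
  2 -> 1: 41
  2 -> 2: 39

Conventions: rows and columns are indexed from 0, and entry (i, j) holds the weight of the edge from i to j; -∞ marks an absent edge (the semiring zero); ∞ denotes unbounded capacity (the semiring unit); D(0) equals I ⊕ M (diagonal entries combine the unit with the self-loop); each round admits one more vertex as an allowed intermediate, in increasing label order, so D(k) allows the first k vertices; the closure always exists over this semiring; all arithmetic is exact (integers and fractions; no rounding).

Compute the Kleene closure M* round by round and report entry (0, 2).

D(0):
  [∞, 30, -∞]
  [73, ∞, 36]
  [3, 41, ∞]
D(1):
  [∞, 30, -∞]
  [73, ∞, 36]
  [3, 41, ∞]
D(2):
  [∞, 30, 30]
  [73, ∞, 36]
  [41, 41, ∞]
D(3):
  [∞, 30, 30]
  [73, ∞, 36]
  [41, 41, ∞]
Answer: M*[0][2] = 30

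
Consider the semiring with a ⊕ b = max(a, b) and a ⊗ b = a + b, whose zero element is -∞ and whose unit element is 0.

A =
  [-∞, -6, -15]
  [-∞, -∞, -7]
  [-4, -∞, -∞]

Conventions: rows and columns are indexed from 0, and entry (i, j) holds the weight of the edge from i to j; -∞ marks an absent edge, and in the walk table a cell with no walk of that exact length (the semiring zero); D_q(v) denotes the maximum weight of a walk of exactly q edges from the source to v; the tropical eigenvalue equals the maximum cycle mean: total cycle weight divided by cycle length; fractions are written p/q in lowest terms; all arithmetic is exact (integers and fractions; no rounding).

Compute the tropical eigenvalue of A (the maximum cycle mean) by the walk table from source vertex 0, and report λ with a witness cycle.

q=0: [0, -∞, -∞]
q=1: [-∞, -6, -15]
q=2: [-19, -∞, -13]
q=3: [-17, -25, -34]
Optimal cycle mean attained by: cycle 0->1->2->0, total (-6) + (-7) + (-4), length 3.
Answer: λ = -17/3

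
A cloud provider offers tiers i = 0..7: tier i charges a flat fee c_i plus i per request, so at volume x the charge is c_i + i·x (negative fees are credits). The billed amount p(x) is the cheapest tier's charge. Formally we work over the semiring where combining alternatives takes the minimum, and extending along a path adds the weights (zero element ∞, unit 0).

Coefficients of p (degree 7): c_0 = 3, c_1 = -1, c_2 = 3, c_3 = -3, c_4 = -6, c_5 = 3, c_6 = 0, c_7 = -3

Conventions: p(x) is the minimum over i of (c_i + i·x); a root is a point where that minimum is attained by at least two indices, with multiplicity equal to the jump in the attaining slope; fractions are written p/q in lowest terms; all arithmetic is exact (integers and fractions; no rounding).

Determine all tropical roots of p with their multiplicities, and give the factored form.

hull edge (i=0, c=3) to (i=1, c=-1): slope -4, span 1
hull edge (i=1, c=-1) to (i=4, c=-6): slope -5/3, span 3
hull edge (i=4, c=-6) to (i=7, c=-3): slope 1, span 3
Factored form: p(x) = -3 ⊗ (x ⊕ (-1)) ⊗ (x ⊕ (-1)) ⊗ (x ⊕ (-1)) ⊗ (x ⊕ 5/3) ⊗ (x ⊕ 5/3) ⊗ (x ⊕ 5/3) ⊗ (x ⊕ 4)
Answer: roots = -1 (mult 3), 5/3 (mult 3), 4 (mult 1)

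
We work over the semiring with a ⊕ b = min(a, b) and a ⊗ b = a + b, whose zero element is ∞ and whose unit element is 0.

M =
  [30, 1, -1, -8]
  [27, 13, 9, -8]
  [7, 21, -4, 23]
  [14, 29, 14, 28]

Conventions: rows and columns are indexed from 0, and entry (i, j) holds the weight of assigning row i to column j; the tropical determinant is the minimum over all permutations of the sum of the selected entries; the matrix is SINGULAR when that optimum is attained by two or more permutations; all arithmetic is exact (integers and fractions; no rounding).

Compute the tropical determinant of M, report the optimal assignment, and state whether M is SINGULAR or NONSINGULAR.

σ = (0, 1, 2, 3): 30 + 13 + (-4) + 28 = 67
σ = (0, 1, 3, 2): 30 + 13 + 23 + 14 = 80
σ = (0, 2, 1, 3): 30 + 9 + 21 + 28 = 88
σ = (0, 2, 3, 1): 30 + 9 + 23 + 29 = 91
σ = (0, 3, 1, 2): 30 + (-8) + 21 + 14 = 57
σ = (0, 3, 2, 1): 30 + (-8) + (-4) + 29 = 47
σ = (1, 0, 2, 3): 1 + 27 + (-4) + 28 = 52
σ = (1, 0, 3, 2): 1 + 27 + 23 + 14 = 65
σ = (1, 2, 0, 3): 1 + 9 + 7 + 28 = 45
σ = (1, 2, 3, 0): 1 + 9 + 23 + 14 = 47
σ = (1, 3, 0, 2): 1 + (-8) + 7 + 14 = 14
σ = (1, 3, 2, 0): 1 + (-8) + (-4) + 14 = 3
σ = (2, 0, 1, 3): (-1) + 27 + 21 + 28 = 75
σ = (2, 0, 3, 1): (-1) + 27 + 23 + 29 = 78
σ = (2, 1, 0, 3): (-1) + 13 + 7 + 28 = 47
σ = (2, 1, 3, 0): (-1) + 13 + 23 + 14 = 49
σ = (2, 3, 0, 1): (-1) + (-8) + 7 + 29 = 27
σ = (2, 3, 1, 0): (-1) + (-8) + 21 + 14 = 26
σ = (3, 0, 1, 2): (-8) + 27 + 21 + 14 = 54
σ = (3, 0, 2, 1): (-8) + 27 + (-4) + 29 = 44
σ = (3, 1, 0, 2): (-8) + 13 + 7 + 14 = 26
σ = (3, 1, 2, 0): (-8) + 13 + (-4) + 14 = 15
σ = (3, 2, 0, 1): (-8) + 9 + 7 + 29 = 37
σ = (3, 2, 1, 0): (-8) + 9 + 21 + 14 = 36
Optimal value attained by: σ = (1, 3, 2, 0).
Answer: det⊕(M) = 3; verdict: NONSINGULAR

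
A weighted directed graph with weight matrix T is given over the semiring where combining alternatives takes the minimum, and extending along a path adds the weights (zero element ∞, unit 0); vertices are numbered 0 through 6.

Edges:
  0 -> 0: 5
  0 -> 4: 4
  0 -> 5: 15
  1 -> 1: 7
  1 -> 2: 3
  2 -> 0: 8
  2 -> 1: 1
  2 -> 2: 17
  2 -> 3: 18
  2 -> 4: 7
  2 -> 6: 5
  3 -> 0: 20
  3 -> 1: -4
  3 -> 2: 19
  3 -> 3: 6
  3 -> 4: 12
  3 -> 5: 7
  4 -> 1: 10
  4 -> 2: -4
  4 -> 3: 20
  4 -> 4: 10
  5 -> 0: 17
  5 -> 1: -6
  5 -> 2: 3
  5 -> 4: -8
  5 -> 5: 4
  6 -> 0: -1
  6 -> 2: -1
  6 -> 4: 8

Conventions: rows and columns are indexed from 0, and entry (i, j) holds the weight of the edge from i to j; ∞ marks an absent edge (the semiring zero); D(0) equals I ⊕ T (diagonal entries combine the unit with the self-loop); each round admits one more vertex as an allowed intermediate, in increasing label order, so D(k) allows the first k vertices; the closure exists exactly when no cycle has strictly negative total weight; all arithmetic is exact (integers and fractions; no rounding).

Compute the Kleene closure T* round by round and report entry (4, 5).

D(0):
  [0, ∞, ∞, ∞, 4, 15, ∞]
  [∞, 0, 3, ∞, ∞, ∞, ∞]
  [8, 1, 0, 18, 7, ∞, 5]
  [20, -4, 19, 0, 12, 7, ∞]
  [∞, 10, -4, 20, 0, ∞, ∞]
  [17, -6, 3, ∞, -8, 0, ∞]
  [-1, ∞, -1, ∞, 8, ∞, 0]
D(1):
  [0, ∞, ∞, ∞, 4, 15, ∞]
  [∞, 0, 3, ∞, ∞, ∞, ∞]
  [8, 1, 0, 18, 7, 23, 5]
  [20, -4, 19, 0, 12, 7, ∞]
  [∞, 10, -4, 20, 0, ∞, ∞]
  [17, -6, 3, ∞, -8, 0, ∞]
  [-1, ∞, -1, ∞, 3, 14, 0]
D(2):
  [0, ∞, ∞, ∞, 4, 15, ∞]
  [∞, 0, 3, ∞, ∞, ∞, ∞]
  [8, 1, 0, 18, 7, 23, 5]
  [20, -4, -1, 0, 12, 7, ∞]
  [∞, 10, -4, 20, 0, ∞, ∞]
  [17, -6, -3, ∞, -8, 0, ∞]
  [-1, ∞, -1, ∞, 3, 14, 0]
D(3):
  [0, ∞, ∞, ∞, 4, 15, ∞]
  [11, 0, 3, 21, 10, 26, 8]
  [8, 1, 0, 18, 7, 23, 5]
  [7, -4, -1, 0, 6, 7, 4]
  [4, -3, -4, 14, 0, 19, 1]
  [5, -6, -3, 15, -8, 0, 2]
  [-1, 0, -1, 17, 3, 14, 0]
D(4):
  [0, ∞, ∞, ∞, 4, 15, ∞]
  [11, 0, 3, 21, 10, 26, 8]
  [8, 1, 0, 18, 7, 23, 5]
  [7, -4, -1, 0, 6, 7, 4]
  [4, -3, -4, 14, 0, 19, 1]
  [5, -6, -3, 15, -8, 0, 2]
  [-1, 0, -1, 17, 3, 14, 0]
D(5):
  [0, 1, 0, 18, 4, 15, 5]
  [11, 0, 3, 21, 10, 26, 8]
  [8, 1, 0, 18, 7, 23, 5]
  [7, -4, -1, 0, 6, 7, 4]
  [4, -3, -4, 14, 0, 19, 1]
  [-4, -11, -12, 6, -8, 0, -7]
  [-1, 0, -1, 17, 3, 14, 0]
D(6):
  [0, 1, 0, 18, 4, 15, 5]
  [11, 0, 3, 21, 10, 26, 8]
  [8, 1, 0, 18, 7, 23, 5]
  [3, -4, -5, 0, -1, 7, 0]
  [4, -3, -4, 14, 0, 19, 1]
  [-4, -11, -12, 6, -8, 0, -7]
  [-1, 0, -1, 17, 3, 14, 0]
D(7):
  [0, 1, 0, 18, 4, 15, 5]
  [7, 0, 3, 21, 10, 22, 8]
  [4, 1, 0, 18, 7, 19, 5]
  [-1, -4, -5, 0, -1, 7, 0]
  [0, -3, -4, 14, 0, 15, 1]
  [-8, -11, -12, 6, -8, 0, -7]
  [-1, 0, -1, 17, 3, 14, 0]
Answer: T*[4][5] = 15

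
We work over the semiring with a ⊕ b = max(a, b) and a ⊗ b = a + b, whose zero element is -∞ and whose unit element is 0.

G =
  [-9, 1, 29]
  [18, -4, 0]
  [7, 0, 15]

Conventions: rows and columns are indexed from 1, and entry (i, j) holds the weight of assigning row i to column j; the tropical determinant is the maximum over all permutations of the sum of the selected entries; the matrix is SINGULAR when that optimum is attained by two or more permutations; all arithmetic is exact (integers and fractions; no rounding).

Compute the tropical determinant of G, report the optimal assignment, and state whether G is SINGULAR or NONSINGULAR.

σ = (1, 2, 3): (-9) + (-4) + 15 = 2
σ = (1, 3, 2): (-9) + 0 + 0 = -9
σ = (2, 1, 3): 1 + 18 + 15 = 34
σ = (2, 3, 1): 1 + 0 + 7 = 8
σ = (3, 1, 2): 29 + 18 + 0 = 47
σ = (3, 2, 1): 29 + (-4) + 7 = 32
Optimal value attained by: σ = (3, 1, 2).
Answer: det⊕(G) = 47; verdict: NONSINGULAR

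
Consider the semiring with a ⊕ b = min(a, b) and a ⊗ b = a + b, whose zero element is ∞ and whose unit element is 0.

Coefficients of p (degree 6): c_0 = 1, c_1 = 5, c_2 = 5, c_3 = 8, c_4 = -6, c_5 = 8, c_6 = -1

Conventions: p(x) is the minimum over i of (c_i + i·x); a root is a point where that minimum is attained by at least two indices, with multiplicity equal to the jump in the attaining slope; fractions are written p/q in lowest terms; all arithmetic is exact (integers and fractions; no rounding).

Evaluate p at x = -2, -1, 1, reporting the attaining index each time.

p(-2) = min(1+0·(-2)=1, 5+1·(-2)=3, 5+2·(-2)=1, 8+3·(-2)=2, -6+4·(-2)=-14, 8+5·(-2)=-2, -1+6·(-2)=-13) = -14 (attained by i=4)
p(-1) = min(1+0·(-1)=1, 5+1·(-1)=4, 5+2·(-1)=3, 8+3·(-1)=5, -6+4·(-1)=-10, 8+5·(-1)=3, -1+6·(-1)=-7) = -10 (attained by i=4)
p(1) = min(1+0·1=1, 5+1·1=6, 5+2·1=7, 8+3·1=11, -6+4·1=-2, 8+5·1=13, -1+6·1=5) = -2 (attained by i=4)
Answer: p(-2) = -14; p(-1) = -10; p(1) = -2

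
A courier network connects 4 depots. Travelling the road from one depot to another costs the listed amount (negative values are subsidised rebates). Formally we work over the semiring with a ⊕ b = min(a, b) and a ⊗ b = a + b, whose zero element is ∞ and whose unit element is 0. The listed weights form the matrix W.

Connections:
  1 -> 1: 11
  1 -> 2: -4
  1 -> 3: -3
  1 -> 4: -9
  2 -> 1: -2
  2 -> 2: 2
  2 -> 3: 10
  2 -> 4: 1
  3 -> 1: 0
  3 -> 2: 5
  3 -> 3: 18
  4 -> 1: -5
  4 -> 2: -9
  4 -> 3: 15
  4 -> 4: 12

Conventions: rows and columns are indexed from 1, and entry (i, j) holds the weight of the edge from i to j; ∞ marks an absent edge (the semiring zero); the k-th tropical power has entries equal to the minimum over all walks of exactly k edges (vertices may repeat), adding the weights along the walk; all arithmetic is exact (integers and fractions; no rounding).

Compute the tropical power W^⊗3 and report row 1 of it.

W^⊗2:
  [-14, -18, 6, -3]
  [-4, -8, -5, -11]
  [3, -4, -3, -9]
  [-11, -9, -8, -14]
W^⊗3:
  [-20, -18, -17, -23]
  [-16, -20, -7, -13]
  [-14, -18, 0, -6]
  [-19, -23, -14, -20]
Answer: row 1 of W^⊗3 = [-20, -18, -17, -23]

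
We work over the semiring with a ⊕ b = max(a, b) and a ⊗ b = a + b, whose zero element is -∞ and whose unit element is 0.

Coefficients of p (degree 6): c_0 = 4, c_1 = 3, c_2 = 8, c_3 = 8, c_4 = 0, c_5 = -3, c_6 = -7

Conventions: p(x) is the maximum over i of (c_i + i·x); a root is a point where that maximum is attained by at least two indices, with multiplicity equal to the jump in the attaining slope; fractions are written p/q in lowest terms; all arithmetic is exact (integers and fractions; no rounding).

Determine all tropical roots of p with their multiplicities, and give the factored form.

hull edge (i=0, c=4) to (i=2, c=8): slope 2, span 2
hull edge (i=2, c=8) to (i=3, c=8): slope 0, span 1
hull edge (i=3, c=8) to (i=6, c=-7): slope -5, span 3
Factored form: p(x) = -7 ⊗ (x ⊕ (-2)) ⊗ (x ⊕ (-2)) ⊗ (x ⊕ 0) ⊗ (x ⊕ 5) ⊗ (x ⊕ 5) ⊗ (x ⊕ 5)
Answer: roots = -2 (mult 2), 0 (mult 1), 5 (mult 3)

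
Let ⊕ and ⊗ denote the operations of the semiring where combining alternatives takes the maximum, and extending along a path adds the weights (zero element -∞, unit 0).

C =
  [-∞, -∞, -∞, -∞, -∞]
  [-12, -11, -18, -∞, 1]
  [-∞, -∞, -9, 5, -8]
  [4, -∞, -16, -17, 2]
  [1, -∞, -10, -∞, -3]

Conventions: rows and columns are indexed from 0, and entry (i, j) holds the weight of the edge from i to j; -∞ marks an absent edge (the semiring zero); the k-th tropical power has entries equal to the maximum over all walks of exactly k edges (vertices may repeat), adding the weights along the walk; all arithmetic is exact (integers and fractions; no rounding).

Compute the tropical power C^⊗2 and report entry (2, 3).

C^⊗2:
  [-∞, -∞, -∞, -∞, -∞]
  [2, -22, -9, -13, -2]
  [9, -∞, -11, -4, 7]
  [3, -∞, -8, -11, -1]
  [-2, -∞, -13, -5, -6]
Key observation: the optimum is the walk 2->2->3, with weight (-9) + 5 = -4.
Optimal value attained by: walk 2->2->3.
Answer: (C^⊗2)[2][3] = -4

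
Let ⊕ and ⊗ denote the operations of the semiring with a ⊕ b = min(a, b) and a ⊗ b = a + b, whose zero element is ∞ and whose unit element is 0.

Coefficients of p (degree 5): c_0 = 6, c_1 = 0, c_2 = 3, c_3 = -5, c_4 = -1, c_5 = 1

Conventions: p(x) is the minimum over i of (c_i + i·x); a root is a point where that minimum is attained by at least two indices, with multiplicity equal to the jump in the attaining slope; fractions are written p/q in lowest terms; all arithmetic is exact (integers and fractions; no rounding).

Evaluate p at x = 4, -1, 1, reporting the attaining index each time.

p(4) = min(6+0·4=6, 0+1·4=4, 3+2·4=11, -5+3·4=7, -1+4·4=15, 1+5·4=21) = 4 (attained by i=1)
p(-1) = min(6+0·(-1)=6, 0+1·(-1)=-1, 3+2·(-1)=1, -5+3·(-1)=-8, -1+4·(-1)=-5, 1+5·(-1)=-4) = -8 (attained by i=3)
p(1) = min(6+0·1=6, 0+1·1=1, 3+2·1=5, -5+3·1=-2, -1+4·1=3, 1+5·1=6) = -2 (attained by i=3)
Answer: p(4) = 4; p(-1) = -8; p(1) = -2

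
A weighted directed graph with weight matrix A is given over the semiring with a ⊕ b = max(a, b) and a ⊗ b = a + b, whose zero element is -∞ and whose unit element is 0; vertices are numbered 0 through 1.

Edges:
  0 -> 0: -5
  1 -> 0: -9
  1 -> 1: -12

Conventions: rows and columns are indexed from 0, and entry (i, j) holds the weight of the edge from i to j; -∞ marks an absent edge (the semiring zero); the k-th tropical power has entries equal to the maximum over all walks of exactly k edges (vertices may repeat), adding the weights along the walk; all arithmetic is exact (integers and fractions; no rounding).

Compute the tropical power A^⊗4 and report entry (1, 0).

A^⊗2:
  [-10, -∞]
  [-14, -24]
A^⊗3:
  [-15, -∞]
  [-19, -36]
A^⊗4:
  [-20, -∞]
  [-24, -48]
Key observation: the optimum is the walk 1->0->0->0->0, with weight (-9) + (-5) + (-5) + (-5) = -24.
Optimal value attained by: walk 1->0->0->0->0.
Answer: (A^⊗4)[1][0] = -24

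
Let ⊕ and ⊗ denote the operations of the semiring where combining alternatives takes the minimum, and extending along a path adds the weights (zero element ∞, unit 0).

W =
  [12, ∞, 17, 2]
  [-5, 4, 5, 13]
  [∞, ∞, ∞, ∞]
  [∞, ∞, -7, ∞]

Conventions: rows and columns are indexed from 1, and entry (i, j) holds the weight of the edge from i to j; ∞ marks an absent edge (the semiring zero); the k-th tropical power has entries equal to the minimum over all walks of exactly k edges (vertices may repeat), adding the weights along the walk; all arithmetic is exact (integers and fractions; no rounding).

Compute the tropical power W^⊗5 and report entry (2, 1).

W^⊗2:
  [24, ∞, -5, 14]
  [-1, 8, 6, -3]
  [∞, ∞, ∞, ∞]
  [∞, ∞, ∞, ∞]
W^⊗3:
  [36, ∞, 7, 26]
  [3, 12, -10, 1]
  [∞, ∞, ∞, ∞]
  [∞, ∞, ∞, ∞]
W^⊗4:
  [48, ∞, 19, 38]
  [7, 16, -6, 5]
  [∞, ∞, ∞, ∞]
  [∞, ∞, ∞, ∞]
W^⊗5:
  [60, ∞, 31, 50]
  [11, 20, -2, 9]
  [∞, ∞, ∞, ∞]
  [∞, ∞, ∞, ∞]
Key observation: the optimum is the walk 2->2->2->2->2->1, with weight 4 + 4 + 4 + 4 + (-5) = 11.
Optimal value attained by: walk 2->2->2->2->2->1.
Answer: (W^⊗5)[2][1] = 11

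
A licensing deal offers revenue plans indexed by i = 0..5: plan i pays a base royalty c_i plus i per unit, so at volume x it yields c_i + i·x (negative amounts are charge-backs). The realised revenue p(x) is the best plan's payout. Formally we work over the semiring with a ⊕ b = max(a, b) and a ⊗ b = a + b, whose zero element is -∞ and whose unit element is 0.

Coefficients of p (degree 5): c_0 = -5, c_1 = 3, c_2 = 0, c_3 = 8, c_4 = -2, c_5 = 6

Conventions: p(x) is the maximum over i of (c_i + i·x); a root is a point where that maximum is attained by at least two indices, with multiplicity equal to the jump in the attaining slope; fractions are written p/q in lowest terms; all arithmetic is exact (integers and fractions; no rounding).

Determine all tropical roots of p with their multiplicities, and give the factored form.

hull edge (i=0, c=-5) to (i=1, c=3): slope 8, span 1
hull edge (i=1, c=3) to (i=3, c=8): slope 5/2, span 2
hull edge (i=3, c=8) to (i=5, c=6): slope -1, span 2
Factored form: p(x) = 6 ⊗ (x ⊕ (-8)) ⊗ (x ⊕ (-5/2)) ⊗ (x ⊕ (-5/2)) ⊗ (x ⊕ 1) ⊗ (x ⊕ 1)
Answer: roots = -8 (mult 1), -5/2 (mult 2), 1 (mult 2)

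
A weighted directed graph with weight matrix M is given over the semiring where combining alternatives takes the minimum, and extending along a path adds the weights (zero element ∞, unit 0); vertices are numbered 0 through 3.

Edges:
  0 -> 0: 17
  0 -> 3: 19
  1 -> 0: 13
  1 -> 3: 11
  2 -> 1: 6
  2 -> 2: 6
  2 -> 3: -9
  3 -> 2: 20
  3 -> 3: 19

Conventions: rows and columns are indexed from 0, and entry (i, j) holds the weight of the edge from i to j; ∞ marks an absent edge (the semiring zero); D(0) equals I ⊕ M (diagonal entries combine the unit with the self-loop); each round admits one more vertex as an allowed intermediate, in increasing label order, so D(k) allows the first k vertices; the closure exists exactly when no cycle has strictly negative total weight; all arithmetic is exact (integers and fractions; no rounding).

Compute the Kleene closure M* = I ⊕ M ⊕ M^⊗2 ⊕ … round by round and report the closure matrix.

D(0):
  [0, ∞, ∞, 19]
  [13, 0, ∞, 11]
  [∞, 6, 0, -9]
  [∞, ∞, 20, 0]
D(1):
  [0, ∞, ∞, 19]
  [13, 0, ∞, 11]
  [∞, 6, 0, -9]
  [∞, ∞, 20, 0]
D(2):
  [0, ∞, ∞, 19]
  [13, 0, ∞, 11]
  [19, 6, 0, -9]
  [∞, ∞, 20, 0]
D(3):
  [0, ∞, ∞, 19]
  [13, 0, ∞, 11]
  [19, 6, 0, -9]
  [39, 26, 20, 0]
D(4):
  [0, 45, 39, 19]
  [13, 0, 31, 11]
  [19, 6, 0, -9]
  [39, 26, 20, 0]
Answer: M* = [[0, 45, 39, 19], [13, 0, 31, 11], [19, 6, 0, -9], [39, 26, 20, 0]]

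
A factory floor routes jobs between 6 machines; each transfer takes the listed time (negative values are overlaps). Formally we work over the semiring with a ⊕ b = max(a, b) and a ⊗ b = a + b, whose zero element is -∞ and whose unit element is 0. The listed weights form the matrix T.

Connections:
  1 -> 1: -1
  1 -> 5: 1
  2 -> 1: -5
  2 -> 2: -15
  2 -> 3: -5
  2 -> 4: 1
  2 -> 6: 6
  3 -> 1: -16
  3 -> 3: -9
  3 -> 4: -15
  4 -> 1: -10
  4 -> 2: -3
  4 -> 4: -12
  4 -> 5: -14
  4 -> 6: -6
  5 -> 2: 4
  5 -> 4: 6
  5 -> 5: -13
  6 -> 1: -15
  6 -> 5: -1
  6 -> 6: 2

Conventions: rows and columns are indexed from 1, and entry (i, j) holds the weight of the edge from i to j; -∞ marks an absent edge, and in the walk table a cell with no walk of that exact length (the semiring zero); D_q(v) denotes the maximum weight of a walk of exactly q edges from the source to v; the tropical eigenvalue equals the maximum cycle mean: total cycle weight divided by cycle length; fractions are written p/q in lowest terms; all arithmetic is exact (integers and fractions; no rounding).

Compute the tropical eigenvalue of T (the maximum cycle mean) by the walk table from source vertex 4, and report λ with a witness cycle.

q=0: [-∞, -∞, -∞, 0, -∞, -∞]
q=1: [-10, -3, -∞, -12, -14, -6]
q=2: [-8, -10, -8, -2, -7, 3]
q=3: [-9, -3, -15, -1, 2, 5]
q=4: [-8, 6, -8, 8, 4, 7]
q=5: [1, 8, 1, 10, 6, 12]
q=6: [3, 10, 3, 12, 11, 14]
Optimal cycle mean attained by: cycle 2->6->5->2, total 6 + (-1) + 4, length 3.
Answer: λ = 3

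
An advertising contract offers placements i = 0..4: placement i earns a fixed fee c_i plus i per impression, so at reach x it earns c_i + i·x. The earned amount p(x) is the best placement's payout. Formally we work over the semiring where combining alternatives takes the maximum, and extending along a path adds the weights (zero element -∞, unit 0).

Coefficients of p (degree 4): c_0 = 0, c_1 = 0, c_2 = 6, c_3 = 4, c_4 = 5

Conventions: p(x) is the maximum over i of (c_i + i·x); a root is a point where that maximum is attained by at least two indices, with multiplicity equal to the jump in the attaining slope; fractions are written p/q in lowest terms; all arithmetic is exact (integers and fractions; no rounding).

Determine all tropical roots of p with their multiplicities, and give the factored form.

hull edge (i=0, c=0) to (i=2, c=6): slope 3, span 2
hull edge (i=2, c=6) to (i=4, c=5): slope -1/2, span 2
Factored form: p(x) = 5 ⊗ (x ⊕ (-3)) ⊗ (x ⊕ (-3)) ⊗ (x ⊕ 1/2) ⊗ (x ⊕ 1/2)
Answer: roots = -3 (mult 2), 1/2 (mult 2)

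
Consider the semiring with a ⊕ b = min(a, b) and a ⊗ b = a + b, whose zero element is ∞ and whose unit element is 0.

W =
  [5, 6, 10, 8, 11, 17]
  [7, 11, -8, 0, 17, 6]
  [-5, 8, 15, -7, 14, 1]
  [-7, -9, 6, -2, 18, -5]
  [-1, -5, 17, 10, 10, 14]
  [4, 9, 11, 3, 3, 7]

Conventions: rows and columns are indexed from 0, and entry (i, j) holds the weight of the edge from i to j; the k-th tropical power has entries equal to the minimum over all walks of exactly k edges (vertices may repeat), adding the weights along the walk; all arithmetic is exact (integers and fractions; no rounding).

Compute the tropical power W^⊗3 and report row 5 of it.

W^⊗2:
  [1, -1, -2, 3, 16, 3]
  [-13, -9, 3, -15, 6, -7]
  [-14, -16, -1, -9, 4, -12]
  [-9, -11, -17, -9, -2, -7]
  [2, 1, -13, -5, 10, 1]
  [-4, -6, 1, 1, 10, -2]
W^⊗3:
  [-7, -6, -9, -9, 6, -2]
  [-22, -24, -17, -17, -4, -20]
  [-16, -18, -24, -16, -9, -14]
  [-22, -18, -19, -24, -4, -16]
  [-18, -14, -7, -20, 1, -12]
  [-6, -8, -14, -6, 1, -4]
Answer: row 5 of W^⊗3 = [-6, -8, -14, -6, 1, -4]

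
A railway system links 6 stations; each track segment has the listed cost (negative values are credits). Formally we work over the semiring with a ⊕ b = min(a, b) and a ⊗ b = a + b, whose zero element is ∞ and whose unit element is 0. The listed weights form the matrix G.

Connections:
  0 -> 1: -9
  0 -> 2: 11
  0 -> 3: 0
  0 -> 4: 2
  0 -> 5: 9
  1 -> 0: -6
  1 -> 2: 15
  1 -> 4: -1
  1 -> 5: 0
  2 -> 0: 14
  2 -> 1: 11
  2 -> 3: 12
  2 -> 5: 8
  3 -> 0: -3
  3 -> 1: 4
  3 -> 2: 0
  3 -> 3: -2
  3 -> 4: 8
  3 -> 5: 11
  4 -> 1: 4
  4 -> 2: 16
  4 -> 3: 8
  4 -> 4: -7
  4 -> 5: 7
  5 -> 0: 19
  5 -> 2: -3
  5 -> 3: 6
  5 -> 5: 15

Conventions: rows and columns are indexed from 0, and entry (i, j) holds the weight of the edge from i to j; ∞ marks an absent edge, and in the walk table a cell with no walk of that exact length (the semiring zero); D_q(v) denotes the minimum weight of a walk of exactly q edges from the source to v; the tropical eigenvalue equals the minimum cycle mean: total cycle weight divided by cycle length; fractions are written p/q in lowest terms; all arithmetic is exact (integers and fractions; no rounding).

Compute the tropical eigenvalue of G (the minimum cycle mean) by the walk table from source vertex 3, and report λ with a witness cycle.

q=0: [∞, ∞, ∞, 0, ∞, ∞]
q=1: [-3, 4, 0, -2, 8, 11]
q=2: [-5, -12, -2, -4, -1, 4]
q=3: [-18, -14, -4, -6, -13, -12]
q=4: [-20, -27, -15, -18, -20, -14]
q=5: [-33, -29, -18, -20, -28, -27]
q=6: [-35, -42, -30, -33, -35, -29]
Optimal cycle mean attained by: cycle 0->1->0, total (-9) + (-6), length 2.
Answer: λ = -15/2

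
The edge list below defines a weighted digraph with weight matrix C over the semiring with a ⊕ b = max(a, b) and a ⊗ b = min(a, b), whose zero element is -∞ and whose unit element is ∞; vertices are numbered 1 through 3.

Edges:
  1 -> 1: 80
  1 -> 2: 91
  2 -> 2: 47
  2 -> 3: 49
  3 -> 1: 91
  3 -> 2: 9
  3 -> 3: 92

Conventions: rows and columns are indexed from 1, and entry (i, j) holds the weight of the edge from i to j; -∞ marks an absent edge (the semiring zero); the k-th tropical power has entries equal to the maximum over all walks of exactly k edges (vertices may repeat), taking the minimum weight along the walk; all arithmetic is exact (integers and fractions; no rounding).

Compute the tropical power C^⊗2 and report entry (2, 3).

C^⊗2:
  [80, 80, 49]
  [49, 47, 49]
  [91, 91, 92]
Key observation: the optimum is the walk 2->3->3, with weight 49 min 92 = 49.
Optimal value attained by: walk 2->3->3.
Answer: (C^⊗2)[2][3] = 49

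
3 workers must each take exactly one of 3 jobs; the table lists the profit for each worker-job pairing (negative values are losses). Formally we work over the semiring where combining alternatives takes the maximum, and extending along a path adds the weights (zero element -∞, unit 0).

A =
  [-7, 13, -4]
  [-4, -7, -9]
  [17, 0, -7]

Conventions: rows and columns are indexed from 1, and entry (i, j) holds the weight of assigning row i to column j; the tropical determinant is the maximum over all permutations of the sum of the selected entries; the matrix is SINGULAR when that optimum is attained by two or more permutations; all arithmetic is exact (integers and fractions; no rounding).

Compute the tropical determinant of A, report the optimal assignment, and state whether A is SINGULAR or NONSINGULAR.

σ = (1, 2, 3): (-7) + (-7) + (-7) = -21
σ = (1, 3, 2): (-7) + (-9) + 0 = -16
σ = (2, 1, 3): 13 + (-4) + (-7) = 2
σ = (2, 3, 1): 13 + (-9) + 17 = 21
σ = (3, 1, 2): (-4) + (-4) + 0 = -8
σ = (3, 2, 1): (-4) + (-7) + 17 = 6
Optimal value attained by: σ = (2, 3, 1).
Answer: det⊕(A) = 21; verdict: NONSINGULAR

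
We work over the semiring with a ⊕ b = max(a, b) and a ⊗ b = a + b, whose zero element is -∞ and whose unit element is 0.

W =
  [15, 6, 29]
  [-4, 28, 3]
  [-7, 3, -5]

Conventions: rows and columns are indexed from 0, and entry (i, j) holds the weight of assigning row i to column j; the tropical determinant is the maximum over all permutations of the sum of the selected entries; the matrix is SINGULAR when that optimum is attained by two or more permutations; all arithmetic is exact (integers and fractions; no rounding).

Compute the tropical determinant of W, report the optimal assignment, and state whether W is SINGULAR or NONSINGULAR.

σ = (0, 1, 2): 15 + 28 + (-5) = 38
σ = (0, 2, 1): 15 + 3 + 3 = 21
σ = (1, 0, 2): 6 + (-4) + (-5) = -3
σ = (1, 2, 0): 6 + 3 + (-7) = 2
σ = (2, 0, 1): 29 + (-4) + 3 = 28
σ = (2, 1, 0): 29 + 28 + (-7) = 50
Optimal value attained by: σ = (2, 1, 0).
Answer: det⊕(W) = 50; verdict: NONSINGULAR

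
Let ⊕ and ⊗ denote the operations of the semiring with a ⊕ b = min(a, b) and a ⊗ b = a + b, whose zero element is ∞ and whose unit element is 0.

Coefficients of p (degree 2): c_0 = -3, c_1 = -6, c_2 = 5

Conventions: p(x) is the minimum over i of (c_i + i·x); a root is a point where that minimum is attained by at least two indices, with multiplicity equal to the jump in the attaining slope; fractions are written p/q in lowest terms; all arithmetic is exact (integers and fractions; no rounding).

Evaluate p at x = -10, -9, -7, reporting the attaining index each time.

p(-10) = min(-3+0·(-10)=-3, -6+1·(-10)=-16, 5+2·(-10)=-15) = -16 (attained by i=1)
p(-9) = min(-3+0·(-9)=-3, -6+1·(-9)=-15, 5+2·(-9)=-13) = -15 (attained by i=1)
p(-7) = min(-3+0·(-7)=-3, -6+1·(-7)=-13, 5+2·(-7)=-9) = -13 (attained by i=1)
Answer: p(-10) = -16; p(-9) = -15; p(-7) = -13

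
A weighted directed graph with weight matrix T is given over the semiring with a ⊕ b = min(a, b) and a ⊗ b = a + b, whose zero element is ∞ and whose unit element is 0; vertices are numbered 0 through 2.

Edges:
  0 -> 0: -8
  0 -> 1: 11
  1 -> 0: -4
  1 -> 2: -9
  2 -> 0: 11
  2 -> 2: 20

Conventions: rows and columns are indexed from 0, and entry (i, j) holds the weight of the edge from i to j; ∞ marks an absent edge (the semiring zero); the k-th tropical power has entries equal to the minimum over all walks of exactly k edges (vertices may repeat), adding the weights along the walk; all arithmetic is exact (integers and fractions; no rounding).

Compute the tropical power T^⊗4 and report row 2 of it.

T^⊗2:
  [-16, 3, 2]
  [-12, 7, 11]
  [3, 22, 40]
T^⊗3:
  [-24, -5, -6]
  [-20, -1, -2]
  [-5, 14, 13]
T^⊗4:
  [-32, -13, -14]
  [-28, -9, -10]
  [-13, 6, 5]
Answer: row 2 of T^⊗4 = [-13, 6, 5]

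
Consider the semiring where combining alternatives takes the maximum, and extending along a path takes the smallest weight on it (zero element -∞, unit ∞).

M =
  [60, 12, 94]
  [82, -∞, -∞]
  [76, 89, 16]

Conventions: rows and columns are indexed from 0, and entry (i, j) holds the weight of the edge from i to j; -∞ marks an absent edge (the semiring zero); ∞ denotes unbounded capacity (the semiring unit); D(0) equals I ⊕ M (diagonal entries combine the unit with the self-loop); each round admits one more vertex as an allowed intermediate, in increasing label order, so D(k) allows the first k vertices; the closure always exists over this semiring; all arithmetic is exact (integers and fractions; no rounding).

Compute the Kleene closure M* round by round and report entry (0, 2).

D(0):
  [∞, 12, 94]
  [82, ∞, -∞]
  [76, 89, ∞]
D(1):
  [∞, 12, 94]
  [82, ∞, 82]
  [76, 89, ∞]
D(2):
  [∞, 12, 94]
  [82, ∞, 82]
  [82, 89, ∞]
D(3):
  [∞, 89, 94]
  [82, ∞, 82]
  [82, 89, ∞]
Answer: M*[0][2] = 94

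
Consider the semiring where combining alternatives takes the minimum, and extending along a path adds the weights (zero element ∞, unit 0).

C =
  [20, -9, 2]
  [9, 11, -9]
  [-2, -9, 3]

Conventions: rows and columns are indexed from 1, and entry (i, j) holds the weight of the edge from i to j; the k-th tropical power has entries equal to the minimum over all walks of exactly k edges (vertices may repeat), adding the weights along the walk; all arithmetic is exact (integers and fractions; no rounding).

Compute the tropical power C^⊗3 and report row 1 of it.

C^⊗2:
  [0, -7, -18]
  [-11, -18, -6]
  [0, -11, -18]
C^⊗3:
  [-20, -27, -16]
  [-9, -20, -27]
  [-20, -27, -20]
Answer: row 1 of C^⊗3 = [-20, -27, -16]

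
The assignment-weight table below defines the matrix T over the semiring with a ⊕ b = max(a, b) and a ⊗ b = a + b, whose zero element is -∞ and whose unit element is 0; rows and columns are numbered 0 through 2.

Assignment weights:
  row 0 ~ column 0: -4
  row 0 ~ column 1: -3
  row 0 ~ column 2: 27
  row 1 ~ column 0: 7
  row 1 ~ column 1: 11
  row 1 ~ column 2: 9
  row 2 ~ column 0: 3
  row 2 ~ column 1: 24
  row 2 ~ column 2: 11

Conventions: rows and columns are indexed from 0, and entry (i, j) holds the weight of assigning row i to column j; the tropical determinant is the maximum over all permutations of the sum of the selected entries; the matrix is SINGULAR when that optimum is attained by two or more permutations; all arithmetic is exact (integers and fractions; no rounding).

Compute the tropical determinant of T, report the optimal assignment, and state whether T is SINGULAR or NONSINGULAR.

σ = (0, 1, 2): (-4) + 11 + 11 = 18
σ = (0, 2, 1): (-4) + 9 + 24 = 29
σ = (1, 0, 2): (-3) + 7 + 11 = 15
σ = (1, 2, 0): (-3) + 9 + 3 = 9
σ = (2, 0, 1): 27 + 7 + 24 = 58
σ = (2, 1, 0): 27 + 11 + 3 = 41
Optimal value attained by: σ = (2, 0, 1).
Answer: det⊕(T) = 58; verdict: NONSINGULAR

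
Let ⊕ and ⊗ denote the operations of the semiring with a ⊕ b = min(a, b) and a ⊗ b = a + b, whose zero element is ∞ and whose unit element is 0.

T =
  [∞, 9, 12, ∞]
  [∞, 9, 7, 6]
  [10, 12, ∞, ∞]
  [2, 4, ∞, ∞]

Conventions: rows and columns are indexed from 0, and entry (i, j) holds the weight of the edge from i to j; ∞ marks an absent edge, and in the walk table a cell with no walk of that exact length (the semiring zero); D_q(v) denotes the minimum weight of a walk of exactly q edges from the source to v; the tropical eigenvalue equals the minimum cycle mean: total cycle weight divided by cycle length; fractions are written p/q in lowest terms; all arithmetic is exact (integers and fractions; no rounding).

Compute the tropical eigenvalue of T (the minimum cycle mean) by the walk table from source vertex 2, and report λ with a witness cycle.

q=0: [∞, ∞, 0, ∞]
q=1: [10, 12, ∞, ∞]
q=2: [∞, 19, 19, 18]
q=3: [20, 22, 26, 25]
q=4: [27, 29, 29, 28]
Optimal cycle mean attained by: cycle 1->3->1, total 6 + 4, length 2.
Answer: λ = 5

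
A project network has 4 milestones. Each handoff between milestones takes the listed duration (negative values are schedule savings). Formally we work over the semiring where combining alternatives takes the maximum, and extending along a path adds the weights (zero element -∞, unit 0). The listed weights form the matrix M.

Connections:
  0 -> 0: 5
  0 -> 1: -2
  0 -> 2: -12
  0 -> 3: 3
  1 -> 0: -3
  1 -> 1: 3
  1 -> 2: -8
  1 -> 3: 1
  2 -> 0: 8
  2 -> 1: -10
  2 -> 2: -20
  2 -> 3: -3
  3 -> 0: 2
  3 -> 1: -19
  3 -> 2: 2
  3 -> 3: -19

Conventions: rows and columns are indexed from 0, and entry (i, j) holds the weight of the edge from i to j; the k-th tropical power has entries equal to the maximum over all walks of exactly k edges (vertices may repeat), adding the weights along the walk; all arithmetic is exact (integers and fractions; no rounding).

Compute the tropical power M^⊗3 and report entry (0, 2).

M^⊗2:
  [10, 3, 5, 8]
  [3, 6, 3, 4]
  [13, 6, -1, 11]
  [10, 0, -10, 5]
M^⊗3:
  [15, 8, 10, 13]
  [11, 9, 6, 7]
  [18, 11, 13, 16]
  [15, 8, 7, 13]
Key observation: the optimum is the walk 0->0->3->2, with weight 5 + 3 + 2 = 10.
Optimal value attained by: walk 0->0->3->2.
Answer: (M^⊗3)[0][2] = 10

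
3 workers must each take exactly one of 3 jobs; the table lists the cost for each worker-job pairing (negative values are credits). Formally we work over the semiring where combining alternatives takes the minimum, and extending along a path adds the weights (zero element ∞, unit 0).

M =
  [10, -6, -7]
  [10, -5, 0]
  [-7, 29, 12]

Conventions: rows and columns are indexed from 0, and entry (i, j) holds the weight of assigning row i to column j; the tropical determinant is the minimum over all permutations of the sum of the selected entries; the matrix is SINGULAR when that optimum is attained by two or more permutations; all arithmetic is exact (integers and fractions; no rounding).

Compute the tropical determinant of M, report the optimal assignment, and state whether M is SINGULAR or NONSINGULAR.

σ = (0, 1, 2): 10 + (-5) + 12 = 17
σ = (0, 2, 1): 10 + 0 + 29 = 39
σ = (1, 0, 2): (-6) + 10 + 12 = 16
σ = (1, 2, 0): (-6) + 0 + (-7) = -13
σ = (2, 0, 1): (-7) + 10 + 29 = 32
σ = (2, 1, 0): (-7) + (-5) + (-7) = -19
Optimal value attained by: σ = (2, 1, 0).
Answer: det⊕(M) = -19; verdict: NONSINGULAR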